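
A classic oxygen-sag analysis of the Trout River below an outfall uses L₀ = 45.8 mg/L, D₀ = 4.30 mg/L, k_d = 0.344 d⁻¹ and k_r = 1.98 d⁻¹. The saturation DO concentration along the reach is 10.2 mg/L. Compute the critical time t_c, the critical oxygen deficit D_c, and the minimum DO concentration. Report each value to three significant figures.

t_c = [1/(k_r−k_d)] ln[(k_r/k_d)(1 − D₀(k_r−k_d)/(k_d L₀))]
= [1/(1.98−0.344)] ln[(1.98/0.344)(1 − 4.30×1.636/(0.344×45.8))]
= (1/1.636) ln[5.756 × 0.5535] = 0.6112 × ln(3.186) = 0.6112 × 1.159 = 0.7083 d.
D_c = (k_d/k_r) L₀ e^(−k_d t_c) = (0.344/1.98) × 45.8 × e^(−0.344×0.7083) = 0.1737 × 45.8 × 0.7838 = 6.237 mg/L.
Minimum DO = C_s − D_c = 10.2 − 6.237 = 3.963 mg/L.

t_c ≈ 0.708 d; D_c ≈ 6.24 mg/L; min DO ≈ 3.96 mg/L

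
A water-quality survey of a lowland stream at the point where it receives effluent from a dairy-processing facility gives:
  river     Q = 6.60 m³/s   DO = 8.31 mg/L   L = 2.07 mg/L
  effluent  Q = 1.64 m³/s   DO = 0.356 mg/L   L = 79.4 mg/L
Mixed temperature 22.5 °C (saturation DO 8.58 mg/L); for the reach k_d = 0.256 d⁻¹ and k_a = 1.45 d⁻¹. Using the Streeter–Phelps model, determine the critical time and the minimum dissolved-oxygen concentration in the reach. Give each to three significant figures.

t_c ≈ 0.880 d; minimum DO ≈ 6.12 mg/L

Mixed DO = (6.60×8.31 + 1.64×0.356)/(6.60+1.64) = 55.43/8.240 = 6.727 mg/L.
Mixed L₀ = (6.60×2.07 + 1.64×79.4)/(8.240) = 143.9/8.240 = 17.46 mg/L.
Initial deficit D₀ = C_s − DO₀ = 8.58 − 6.727 = 1.853 mg/L.
t_c = (1/1.194) ln[(1.45/0.256)(1 − 1.853×1.194/(0.256×17.46))] = 0.8375 × ln(2.860) = 0.8802 d.
D_c = (0.256/1.45) × 17.46 × e^(−0.256×0.8802) = 0.1766 × 17.46 × 0.7982 = 2.461 mg/L.
Minimum DO = 8.58 − 2.461 = 6.119 mg/L.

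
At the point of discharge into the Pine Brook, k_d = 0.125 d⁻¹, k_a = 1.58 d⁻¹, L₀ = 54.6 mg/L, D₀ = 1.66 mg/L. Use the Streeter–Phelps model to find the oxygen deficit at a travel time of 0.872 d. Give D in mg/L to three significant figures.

k_d L₀/(k_a−k_d) = 0.125×54.6/(1.58−0.125) = 6.825/1.455 = 4.691 mg/L.
e^(−k_d t) = e^(−0.125×0.8720) = 0.8967; e^(−k_a t) = e^(−1.58×0.8720) = 0.2521.
D = 4.691 × (0.8967 − 0.2521) + 1.66 × 0.2521 = 3.024 + 0.4186 = 3.442 mg/L.

D ≈ 3.44 mg/L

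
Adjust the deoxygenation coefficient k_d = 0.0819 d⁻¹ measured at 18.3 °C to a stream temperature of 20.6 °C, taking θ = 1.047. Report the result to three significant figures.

k_d ≈ 0.0910 d⁻¹

k_d(T₂) = k_d(T₁) · θ^(T₂−T₁) = 0.0819 × 1.047^(20.6−18.3)
= 0.0819 × 1.047^2.30 = 0.0819 × 1.111 = 0.09103 d⁻¹.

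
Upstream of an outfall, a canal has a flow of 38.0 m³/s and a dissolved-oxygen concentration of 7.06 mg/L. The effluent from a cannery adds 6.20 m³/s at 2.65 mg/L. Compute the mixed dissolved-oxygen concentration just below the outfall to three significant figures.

6.44 mg/L

Flow-weighted mixing: C = (Q_r C_r + Q_w C_w)/(Q_r + Q_w)
= (38.0×7.06 + 6.20×2.65)/(38.0 + 6.20) = 284.7/44.20 = 6.441 mg/L.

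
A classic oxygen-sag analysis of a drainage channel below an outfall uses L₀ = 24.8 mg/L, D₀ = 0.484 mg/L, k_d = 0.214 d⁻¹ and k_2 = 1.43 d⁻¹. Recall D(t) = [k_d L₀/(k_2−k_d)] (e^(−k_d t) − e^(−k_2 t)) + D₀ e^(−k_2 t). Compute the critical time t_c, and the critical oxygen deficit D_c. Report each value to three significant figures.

t_c = [1/(k_2−k_d)] ln[(k_2/k_d)(1 − D₀(k_2−k_d)/(k_d L₀))]
= [1/(1.43−0.214)] ln[(1.43/0.214)(1 − 0.484×1.216/(0.214×24.8))]
= (1/1.216) ln[6.682 × 0.8891] = 0.8224 × ln(5.941) = 0.8224 × 1.782 = 1.465 d.
D_c = (k_d/k_2) L₀ e^(−k_d t_c) = (0.214/1.43) × 24.8 × e^(−0.214×1.465) = 0.1497 × 24.8 × 0.7308 = 2.712 mg/L.

t_c ≈ 1.47 d; D_c ≈ 2.71 mg/L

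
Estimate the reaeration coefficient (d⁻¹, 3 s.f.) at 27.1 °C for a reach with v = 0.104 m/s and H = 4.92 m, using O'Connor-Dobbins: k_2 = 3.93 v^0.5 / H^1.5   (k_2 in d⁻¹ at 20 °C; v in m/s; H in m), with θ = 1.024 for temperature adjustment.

k_2(20) = 3.93 × 0.104^0.5 / 4.92^1.5 = 3.93 × 0.3225 / 10.91 = 0.1161 d⁻¹.
k_2(27.1) = 0.1161 × 1.024^(27.1−20) = 0.1161 × 1.183 = 0.1374 d⁻¹.

k_2 ≈ 0.137 d⁻¹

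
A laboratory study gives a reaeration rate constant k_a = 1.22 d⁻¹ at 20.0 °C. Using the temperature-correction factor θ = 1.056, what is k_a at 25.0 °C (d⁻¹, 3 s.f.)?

k_a ≈ 1.60 d⁻¹

k_a(T₂) = k_a(T₁) · θ^(T₂−T₁) = 1.22 × 1.056^(25.0−20.0)
= 1.22 × 1.056^5.00 = 1.22 × 1.313 = 1.602 d⁻¹.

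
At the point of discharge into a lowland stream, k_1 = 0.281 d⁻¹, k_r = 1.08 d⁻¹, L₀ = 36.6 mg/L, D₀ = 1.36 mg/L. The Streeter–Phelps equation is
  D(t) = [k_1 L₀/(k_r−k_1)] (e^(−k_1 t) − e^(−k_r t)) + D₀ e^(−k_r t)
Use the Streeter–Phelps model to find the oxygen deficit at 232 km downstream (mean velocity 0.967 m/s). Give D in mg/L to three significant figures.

D ≈ 5.33 mg/L

Travel time t = x/v = 232 km / (0.967 m/s) = 232000 m / 0.967 m/s = 239900 s = 2.777 d.
k_1 L₀/(k_r−k_1) = 0.281×36.6/(1.08−0.281) = 10.28/0.7990 = 12.87 mg/L.
e^(−k_1 t) = e^(−0.281×2.777) = 0.4583; e^(−k_r t) = e^(−1.08×2.777) = 0.04984.
D = 12.87 × (0.4583 − 0.04984) + 1.36 × 0.04984 = 5.257 + 0.06778 = 5.325 mg/L.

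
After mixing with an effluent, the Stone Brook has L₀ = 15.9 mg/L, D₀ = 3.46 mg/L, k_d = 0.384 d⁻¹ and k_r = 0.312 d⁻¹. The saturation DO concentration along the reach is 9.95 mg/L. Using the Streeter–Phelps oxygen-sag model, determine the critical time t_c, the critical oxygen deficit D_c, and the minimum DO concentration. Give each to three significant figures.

t_c ≈ 2.33 d; D_c ≈ 8.00 mg/L; min DO ≈ 1.95 mg/L

At the critical point dD/dt = 0, so k_d L₀ e^(−k_d t) = k_r D. Substituting D(t) from the Streeter–Phelps equation and solving for t gives
t_c = ln[(k_r/k_d)(1 − D₀(k_r−k_d)/(k_d L₀))] / (k_r−k_d).
Here k_r−k_d = -0.07200 d⁻¹ and 1 − D₀(k_r−k_d)/(k_d L₀) = 1 − 3.46×-0.07200/(0.384×15.9) = 1.041, so
t_c = ln(0.8125 × 1.041) / -0.07200 = -0.1676 / -0.07200 = 2.328 d.
D_c = (k_d/k_r) L₀ e^(−k_d t_c) = (0.384/0.312) × 15.9 × e^(−0.384×2.328) = 1.231 × 15.9 × 0.4090 = 8.003 mg/L.
Minimum DO = C_s − D_c = 9.95 − 8.003 = 1.947 mg/L.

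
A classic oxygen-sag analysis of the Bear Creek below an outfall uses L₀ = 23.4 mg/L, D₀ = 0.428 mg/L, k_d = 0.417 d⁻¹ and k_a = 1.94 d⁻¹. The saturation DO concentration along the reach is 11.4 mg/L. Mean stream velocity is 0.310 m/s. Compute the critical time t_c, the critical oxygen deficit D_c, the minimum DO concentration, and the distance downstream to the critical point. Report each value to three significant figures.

t_c ≈ 0.964 d; D_c ≈ 3.36 mg/L; min DO ≈ 8.04 mg/L; x_c ≈ 25.8 km

t_c = [1/(k_a−k_d)] ln[(k_a/k_d)(1 − D₀(k_a−k_d)/(k_d L₀))]
= [1/(1.94−0.417)] ln[(1.94/0.417)(1 − 0.428×1.523/(0.417×23.4))]
= (1/1.523) ln[4.652 × 0.9332] = 0.6566 × ln(4.341) = 0.6566 × 1.468 = 0.9640 d.
L(t_c) = L₀ e^(−k_d t_c) = 23.4 × 0.6690 = 15.65 mg/L, and at the critical point k_a D_c = k_d L, so D_c = (0.417/1.94) × 15.65 = 3.365 mg/L.
Minimum DO = C_s − D_c = 11.4 − 3.365 = 8.035 mg/L.
x_c = v t_c = 0.310 m/s × 0.9640 d × 86400 s/d = 25820 m ≈ 25.8 km.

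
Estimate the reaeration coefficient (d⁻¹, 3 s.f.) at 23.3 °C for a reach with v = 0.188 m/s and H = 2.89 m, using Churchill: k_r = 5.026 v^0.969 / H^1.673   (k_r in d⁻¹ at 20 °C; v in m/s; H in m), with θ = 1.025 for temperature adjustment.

k_r ≈ 0.183 d⁻¹

k_r(20) = 5.026 × 0.188^0.969 / 2.89^1.673 = 5.026 × 0.1980 / 5.903 = 0.1686 d⁻¹.
k_r(23.3) = 0.1686 × 1.025^(23.3−20) = 0.1686 × 1.085 = 0.1829 d⁻¹.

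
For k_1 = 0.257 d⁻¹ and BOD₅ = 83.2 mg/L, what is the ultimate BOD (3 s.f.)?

BOD₅ = L₀(1 − e^(−5k_1)) ⇒ L₀ = BOD₅ / (1 − e^(−5×0.257))
= 83.2 / (1 − 0.2767) = 83.2 / 0.7233 = 115.0 mg/L.

L₀ ≈ 115 mg/L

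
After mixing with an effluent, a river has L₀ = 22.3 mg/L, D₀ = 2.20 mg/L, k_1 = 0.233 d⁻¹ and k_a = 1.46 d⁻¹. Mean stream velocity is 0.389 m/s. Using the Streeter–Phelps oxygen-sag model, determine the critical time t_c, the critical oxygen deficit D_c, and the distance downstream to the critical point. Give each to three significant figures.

t_c ≈ 0.898 d; D_c ≈ 2.89 mg/L; x_c ≈ 30.2 km

At the critical point dD/dt = 0, so k_1 L₀ e^(−k_1 t) = k_a D. Substituting D(t) from the Streeter–Phelps equation and solving for t gives
t_c = ln[(k_a/k_1)(1 − D₀(k_a−k_1)/(k_1 L₀))] / (k_a−k_1).
Here k_a−k_1 = 1.227 d⁻¹ and 1 − D₀(k_a−k_1)/(k_1 L₀) = 1 − 2.20×1.227/(0.233×22.3) = 0.4805, so
t_c = ln(6.266 × 0.4805) / 1.227 = 1.102 / 1.227 = 0.8983 d.
L(t_c) = L₀ e^(−k_1 t_c) = 22.3 × 0.8112 = 18.09 mg/L, and at the critical point k_a D_c = k_1 L, so D_c = (0.233/1.46) × 18.09 = 2.887 mg/L.
x_c = v t_c = 0.389 m/s × 0.8983 d × 86400 s/d = 30190 m ≈ 30.2 km.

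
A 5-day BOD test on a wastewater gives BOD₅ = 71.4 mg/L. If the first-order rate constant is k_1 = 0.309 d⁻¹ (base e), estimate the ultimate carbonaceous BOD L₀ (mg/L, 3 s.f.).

BOD₅ = L₀(1 − e^(−5k_1)) ⇒ L₀ = BOD₅ / (1 − e^(−5×0.309))
= 71.4 / (1 − 0.2133) = 71.4 / 0.7867 = 90.76 mg/L.

L₀ ≈ 90.8 mg/L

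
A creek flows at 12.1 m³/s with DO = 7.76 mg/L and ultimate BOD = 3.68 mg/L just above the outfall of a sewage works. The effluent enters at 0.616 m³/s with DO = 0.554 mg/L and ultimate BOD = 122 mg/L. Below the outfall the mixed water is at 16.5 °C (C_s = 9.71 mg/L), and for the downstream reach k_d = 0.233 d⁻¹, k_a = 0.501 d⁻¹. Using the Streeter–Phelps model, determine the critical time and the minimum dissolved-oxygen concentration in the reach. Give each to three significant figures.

Mixed DO = (12.1×7.76 + 0.616×0.554)/(12.1+0.616) = 94.24/12.72 = 7.411 mg/L.
Mixed L₀ = (12.1×3.68 + 0.616×122)/(12.72) = 119.7/12.72 = 9.412 mg/L.
Initial deficit D₀ = C_s − DO₀ = 9.71 − 7.411 = 2.299 mg/L.
t_c = (1/0.2680) ln[(0.501/0.233)(1 − 2.299×0.2680/(0.233×9.412))] = 3.731 × ln(1.546) = 1.626 d.
D_c = (0.233/0.501) × 9.412 × e^(−0.233×1.626) = 0.4651 × 9.412 × 0.6847 = 2.997 mg/L.
Minimum DO = 9.71 − 2.997 = 6.713 mg/L.

t_c ≈ 1.63 d; minimum DO ≈ 6.71 mg/L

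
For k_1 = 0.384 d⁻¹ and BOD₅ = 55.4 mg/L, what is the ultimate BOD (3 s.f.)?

L₀ ≈ 64.9 mg/L

BOD₅ = L₀(1 − e^(−5k_1)) ⇒ L₀ = BOD₅ / (1 − e^(−5×0.384))
= 55.4 / (1 − 0.1466) = 55.4 / 0.8534 = 64.92 mg/L.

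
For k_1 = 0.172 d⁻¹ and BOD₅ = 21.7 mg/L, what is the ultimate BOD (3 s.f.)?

BOD₅ = L₀(1 − e^(−5k_1)) ⇒ L₀ = BOD₅ / (1 − e^(−5×0.172))
= 21.7 / (1 − 0.4232) = 21.7 / 0.5768 = 37.62 mg/L.

L₀ ≈ 37.6 mg/L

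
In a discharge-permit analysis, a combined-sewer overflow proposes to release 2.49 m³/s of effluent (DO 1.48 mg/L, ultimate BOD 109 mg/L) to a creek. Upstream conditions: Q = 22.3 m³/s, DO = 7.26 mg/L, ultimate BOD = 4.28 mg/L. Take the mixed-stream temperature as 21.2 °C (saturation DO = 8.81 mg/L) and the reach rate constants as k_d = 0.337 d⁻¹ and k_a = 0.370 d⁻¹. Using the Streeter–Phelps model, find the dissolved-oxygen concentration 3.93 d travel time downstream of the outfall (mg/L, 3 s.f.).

DO ≈ 3.42 mg/L

Mixed DO = (22.3×7.26 + 2.49×1.48)/(22.3+2.49) = 165.6/24.79 = 6.679 mg/L.
Mixed L₀ = (22.3×4.28 + 2.49×109)/(24.79) = 366.9/24.79 = 14.80 mg/L.
Initial deficit D₀ = C_s − DO₀ = 8.81 − 6.679 = 2.131 mg/L.
D(3.93) = [0.337×14.80/(0.370−0.337)](e^(−0.337×3.93) − e^(−0.370×3.93)) + 2.131 e^(−0.370×3.93)
= 151.1 × (0.2660 − 0.2336) + 2.131 × 0.2336 = 5.386 mg/L.
DO = 8.81 − 5.386 = 3.424 mg/L.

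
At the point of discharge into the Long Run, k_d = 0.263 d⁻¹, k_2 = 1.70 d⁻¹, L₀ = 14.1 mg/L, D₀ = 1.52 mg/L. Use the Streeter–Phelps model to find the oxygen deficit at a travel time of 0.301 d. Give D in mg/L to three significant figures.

D ≈ 1.75 mg/L

k_d L₀/(k_2−k_d) = 0.263×14.1/(1.70−0.263) = 3.708/1.437 = 2.581 mg/L.
e^(−k_d t) = e^(−0.263×0.3010) = 0.9239; e^(−k_2 t) = e^(−1.70×0.3010) = 0.5995.
D = 2.581 × (0.9239 − 0.5995) + 1.52 × 0.5995 = 0.8372 + 0.9112 = 1.748 mg/L.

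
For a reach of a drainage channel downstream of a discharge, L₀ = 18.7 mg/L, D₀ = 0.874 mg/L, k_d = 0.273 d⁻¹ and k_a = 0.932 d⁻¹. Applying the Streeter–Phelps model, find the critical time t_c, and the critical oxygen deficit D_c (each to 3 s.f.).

At the critical point dD/dt = 0, so k_d L₀ e^(−k_d t) = k_a D. Substituting D(t) from the Streeter–Phelps equation and solving for t gives
t_c = ln[(k_a/k_d)(1 − D₀(k_a−k_d)/(k_d L₀))] / (k_a−k_d).
Here k_a−k_d = 0.6590 d⁻¹ and 1 − D₀(k_a−k_d)/(k_d L₀) = 1 − 0.874×0.6590/(0.273×18.7) = 0.8872, so
t_c = ln(3.414 × 0.8872) / 0.6590 = 1.108 / 0.6590 = 1.682 d.
D_c = (k_d/k_a) L₀ e^(−k_d t_c) = (0.273/0.932) × 18.7 × e^(−0.273×1.682) = 0.2929 × 18.7 × 0.6319 = 3.461 mg/L.

t_c ≈ 1.68 d; D_c ≈ 3.46 mg/L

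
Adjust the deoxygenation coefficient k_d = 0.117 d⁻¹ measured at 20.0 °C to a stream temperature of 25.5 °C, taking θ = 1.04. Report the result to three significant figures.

k_d ≈ 0.145 d⁻¹

k_d(T₂) = k_d(T₁) · θ^(T₂−T₁) = 0.117 × 1.04^(25.5−20.0)
= 0.117 × 1.04^5.50 = 0.117 × 1.241 = 0.1452 d⁻¹.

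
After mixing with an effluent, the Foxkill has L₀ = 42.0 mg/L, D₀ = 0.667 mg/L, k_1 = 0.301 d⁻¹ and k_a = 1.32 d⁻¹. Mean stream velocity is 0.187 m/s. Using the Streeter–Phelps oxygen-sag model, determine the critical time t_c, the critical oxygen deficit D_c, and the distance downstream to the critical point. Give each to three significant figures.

With k_a/k_1 = 4.385 and 1 − D₀(k_a−k_1)/(k_1 L₀) = 0.9462,
t_c = ln(4.385 × 0.9462) / (1.32 − 0.301) = ln(4.150) / 1.019 = 1.423/1.019 = 1.396 d.
D_c = (k_1/k_a) L₀ e^(−k_1 t_c) = (0.301/1.32) × 42.0 × e^(−0.301×1.396) = 0.2280 × 42.0 × 0.6568 = 6.291 mg/L.
x_c = v t_c = 0.187 m/s × 1.396 d × 86400 s/d = 22560 m ≈ 22.6 km.

t_c ≈ 1.40 d; D_c ≈ 6.29 mg/L; x_c ≈ 22.6 km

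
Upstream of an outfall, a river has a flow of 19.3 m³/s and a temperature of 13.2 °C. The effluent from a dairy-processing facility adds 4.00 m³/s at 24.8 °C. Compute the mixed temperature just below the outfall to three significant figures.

Flow-weighted mixing: C = (Q_r C_r + Q_w C_w)/(Q_r + Q_w)
= (19.3×13.2 + 4.00×24.8)/(19.3 + 4.00) = 354.0/23.30 = 15.19 °C.

15.2 °C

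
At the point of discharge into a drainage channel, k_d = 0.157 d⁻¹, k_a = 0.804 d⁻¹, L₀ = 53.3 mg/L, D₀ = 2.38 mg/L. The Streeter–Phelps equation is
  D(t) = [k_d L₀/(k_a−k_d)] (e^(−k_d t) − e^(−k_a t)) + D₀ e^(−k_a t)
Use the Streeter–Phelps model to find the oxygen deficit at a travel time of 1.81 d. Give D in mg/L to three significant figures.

k_d L₀/(k_a−k_d) = 0.157×53.3/(0.804−0.157) = 8.368/0.6470 = 12.93 mg/L.
e^(−k_d t) = e^(−0.157×1.810) = 0.7526; e^(−k_a t) = e^(−0.804×1.810) = 0.2333.
D = 12.93 × (0.7526 − 0.2333) + 2.38 × 0.2333 = 6.716 + 0.5554 = 7.272 mg/L.

D ≈ 7.27 mg/L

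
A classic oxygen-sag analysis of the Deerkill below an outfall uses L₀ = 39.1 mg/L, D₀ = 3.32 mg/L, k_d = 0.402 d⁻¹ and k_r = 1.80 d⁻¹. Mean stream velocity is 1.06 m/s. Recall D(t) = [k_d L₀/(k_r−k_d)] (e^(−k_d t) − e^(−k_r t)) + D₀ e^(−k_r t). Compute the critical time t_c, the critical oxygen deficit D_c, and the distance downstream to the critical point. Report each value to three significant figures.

t_c ≈ 0.822 d; D_c ≈ 6.28 mg/L; x_c ≈ 75.3 km

With k_r/k_d = 4.478 and 1 − D₀(k_r−k_d)/(k_d L₀) = 0.7047,
t_c = ln(4.478 × 0.7047) / (1.80 − 0.402) = ln(3.155) / 1.398 = 1.149/1.398 = 0.8220 d.
L(t_c) = L₀ e^(−k_d t_c) = 39.1 × 0.7186 = 28.10 mg/L, and at the critical point k_r D_c = k_d L, so D_c = (0.402/1.80) × 28.10 = 6.275 mg/L.
x_c = v t_c = 1.06 m/s × 0.8220 d × 86400 s/d = 75280 m ≈ 75.3 km.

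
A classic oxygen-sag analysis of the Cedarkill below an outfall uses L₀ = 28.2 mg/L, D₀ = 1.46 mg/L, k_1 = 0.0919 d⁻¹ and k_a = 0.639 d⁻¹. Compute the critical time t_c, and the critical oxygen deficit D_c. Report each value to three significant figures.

t_c ≈ 2.87 d; D_c ≈ 3.12 mg/L

At the critical point dD/dt = 0, so k_1 L₀ e^(−k_1 t) = k_a D. Substituting D(t) from the Streeter–Phelps equation and solving for t gives
t_c = ln[(k_a/k_1)(1 − D₀(k_a−k_1)/(k_1 L₀))] / (k_a−k_1).
Here k_a−k_1 = 0.5471 d⁻¹ and 1 − D₀(k_a−k_1)/(k_1 L₀) = 1 − 1.46×0.5471/(0.0919×28.2) = 0.6918, so
t_c = ln(6.953 × 0.6918) / 0.5471 = 1.571 / 0.5471 = 2.871 d.
D_c = (k_1/k_a) L₀ e^(−k_1 t_c) = (0.0919/0.639) × 28.2 × e^(−0.0919×2.871) = 0.1438 × 28.2 × 0.7681 = 3.115 mg/L.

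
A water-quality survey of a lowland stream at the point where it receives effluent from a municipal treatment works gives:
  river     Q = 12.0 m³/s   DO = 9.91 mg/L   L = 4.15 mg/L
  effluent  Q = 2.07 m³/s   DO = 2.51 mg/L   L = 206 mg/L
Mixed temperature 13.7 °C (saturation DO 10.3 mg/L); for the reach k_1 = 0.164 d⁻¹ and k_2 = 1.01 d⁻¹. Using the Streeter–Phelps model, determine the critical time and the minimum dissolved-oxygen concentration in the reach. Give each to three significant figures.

t_c ≈ 1.85 d; minimum DO ≈ 6.24 mg/L

Mixed DO = (12.0×9.91 + 2.07×2.51)/(12.0+2.07) = 124.1/14.07 = 8.821 mg/L.
Mixed L₀ = (12.0×4.15 + 2.07×206)/(14.07) = 476.2/14.07 = 33.85 mg/L.
Initial deficit D₀ = C_s − DO₀ = 10.3 − 8.821 = 1.479 mg/L.
t_c = (1/0.8460) ln[(1.01/0.164)(1 − 1.479×0.8460/(0.164×33.85))] = 1.182 × ln(4.771) = 1.847 d.
D_c = (0.164/1.01) × 33.85 × e^(−0.164×1.847) = 0.1624 × 33.85 × 0.7387 = 4.060 mg/L.
Minimum DO = 10.3 − 4.060 = 6.240 mg/L.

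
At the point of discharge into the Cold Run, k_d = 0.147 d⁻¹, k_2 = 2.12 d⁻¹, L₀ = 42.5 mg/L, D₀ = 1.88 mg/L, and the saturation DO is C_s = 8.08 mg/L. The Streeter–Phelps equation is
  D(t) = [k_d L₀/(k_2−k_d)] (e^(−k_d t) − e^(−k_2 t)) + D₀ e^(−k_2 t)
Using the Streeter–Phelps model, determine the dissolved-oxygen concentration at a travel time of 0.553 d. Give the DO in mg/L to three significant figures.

k_d L₀/(k_2−k_d) = 0.147×42.5/(2.12−0.147) = 6.247/1.973 = 3.166 mg/L.
e^(−k_d t) = e^(−0.147×0.5530) = 0.9219; e^(−k_2 t) = e^(−2.12×0.5530) = 0.3096.
D = 3.166 × (0.9219 − 0.3096) + 1.88 × 0.3096 = 1.939 + 0.5821 = 2.521 mg/L.
DO = C_s − D = 8.08 − 2.521 = 5.559 mg/L.

DO ≈ 5.56 mg/L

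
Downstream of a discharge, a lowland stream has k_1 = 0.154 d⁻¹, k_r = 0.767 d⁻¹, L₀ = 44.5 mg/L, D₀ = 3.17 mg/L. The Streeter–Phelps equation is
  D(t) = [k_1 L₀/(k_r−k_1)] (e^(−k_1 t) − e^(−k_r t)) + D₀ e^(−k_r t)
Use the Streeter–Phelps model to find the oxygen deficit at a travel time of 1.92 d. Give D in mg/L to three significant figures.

D ≈ 6.48 mg/L

k_1 L₀/(k_r−k_1) = 0.154×44.5/(0.767−0.154) = 6.853/0.6130 = 11.18 mg/L.
e^(−k_1 t) = e^(−0.154×1.920) = 0.7440; e^(−k_r t) = e^(−0.767×1.920) = 0.2293.
D = 11.18 × (0.7440 − 0.2293) + 3.17 × 0.2293 = 5.754 + 0.7269 = 6.481 mg/L.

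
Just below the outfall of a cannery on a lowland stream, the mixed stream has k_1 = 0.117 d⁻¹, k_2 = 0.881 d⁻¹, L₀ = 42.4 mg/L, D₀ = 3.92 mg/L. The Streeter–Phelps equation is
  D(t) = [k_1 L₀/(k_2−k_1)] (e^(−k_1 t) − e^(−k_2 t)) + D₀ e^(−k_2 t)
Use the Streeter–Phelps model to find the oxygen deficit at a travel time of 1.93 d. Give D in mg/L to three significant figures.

D ≈ 4.71 mg/L

k_1 L₀/(k_2−k_1) = 0.117×42.4/(0.881−0.117) = 4.961/0.7640 = 6.493 mg/L.
e^(−k_1 t) = e^(−0.117×1.930) = 0.7979; e^(−k_2 t) = e^(−0.881×1.930) = 0.1826.
D = 6.493 × (0.7979 − 0.1826) + 3.92 × 0.1826 = 3.995 + 0.7159 = 4.711 mg/L.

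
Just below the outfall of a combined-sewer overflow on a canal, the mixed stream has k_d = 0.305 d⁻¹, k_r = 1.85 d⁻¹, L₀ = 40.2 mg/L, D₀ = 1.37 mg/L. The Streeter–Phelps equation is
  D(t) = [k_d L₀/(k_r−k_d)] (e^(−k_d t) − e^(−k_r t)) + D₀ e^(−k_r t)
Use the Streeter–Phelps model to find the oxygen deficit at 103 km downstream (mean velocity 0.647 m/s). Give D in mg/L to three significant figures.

Travel time t = x/v = 103 km / (0.647 m/s) = 103000 m / 0.647 m/s = 159200 s = 1.843 d.
k_d L₀/(k_r−k_d) = 0.305×40.2/(1.85−0.305) = 12.26/1.545 = 7.936 mg/L.
e^(−k_d t) = e^(−0.305×1.843) = 0.5701; e^(−k_r t) = e^(−1.85×1.843) = 0.03308.
D = 7.936 × (0.5701 − 0.03308) + 1.37 × 0.03308 = 4.262 + 0.04532 = 4.307 mg/L.

D ≈ 4.31 mg/L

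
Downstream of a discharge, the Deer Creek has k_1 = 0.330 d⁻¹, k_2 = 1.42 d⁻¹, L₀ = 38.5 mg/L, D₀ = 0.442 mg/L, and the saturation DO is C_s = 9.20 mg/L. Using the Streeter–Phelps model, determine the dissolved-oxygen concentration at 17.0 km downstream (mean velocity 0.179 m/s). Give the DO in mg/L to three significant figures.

DO ≈ 3.44 mg/L

Travel time t = x/v = 17.0 km / (0.179 m/s) = 17000 m / 0.179 m/s = 94970 s = 1.099 d.
k_1 L₀/(k_2−k_1) = 0.330×38.5/(1.42−0.330) = 12.71/1.090 = 11.66 mg/L.
e^(−k_1 t) = e^(−0.330×1.099) = 0.6958; e^(−k_2 t) = e^(−1.42×1.099) = 0.2100.
D = 11.66 × (0.6958 − 0.2100) + 0.442 × 0.2100 = 5.663 + 0.09280 = 5.755 mg/L.
DO = C_s − D = 9.20 − 5.755 = 3.445 mg/L.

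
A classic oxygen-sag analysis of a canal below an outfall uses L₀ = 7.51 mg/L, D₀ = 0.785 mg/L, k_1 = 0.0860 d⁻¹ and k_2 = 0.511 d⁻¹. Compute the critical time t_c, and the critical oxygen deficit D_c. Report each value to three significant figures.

t_c = [1/(k_2−k_1)] ln[(k_2/k_1)(1 − D₀(k_2−k_1)/(k_1 L₀))]
= [1/(0.511−0.0860)] ln[(0.511/0.0860)(1 − 0.785×0.4250/(0.0860×7.51))]
= (1/0.4250) ln[5.942 × 0.4834] = 2.353 × ln(2.873) = 2.353 × 1.055 = 2.483 d.
L(t_c) = L₀ e^(−k_1 t_c) = 7.51 × 0.8077 = 6.066 mg/L, and at the critical point k_2 D_c = k_1 L, so D_c = (0.0860/0.511) × 6.066 = 1.021 mg/L.

t_c ≈ 2.48 d; D_c ≈ 1.02 mg/L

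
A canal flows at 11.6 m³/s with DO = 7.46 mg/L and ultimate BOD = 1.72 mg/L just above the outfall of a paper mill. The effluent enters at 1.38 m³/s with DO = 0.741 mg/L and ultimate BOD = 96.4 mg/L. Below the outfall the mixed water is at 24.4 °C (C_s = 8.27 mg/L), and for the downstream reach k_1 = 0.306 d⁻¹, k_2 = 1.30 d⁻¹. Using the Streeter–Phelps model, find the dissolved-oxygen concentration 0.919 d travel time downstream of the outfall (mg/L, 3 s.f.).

Mixed DO = (11.6×7.46 + 1.38×0.741)/(11.6+1.38) = 87.56/12.98 = 6.746 mg/L.
Mixed L₀ = (11.6×1.72 + 1.38×96.4)/(12.98) = 153.0/12.98 = 11.79 mg/L.
Initial deficit D₀ = C_s − DO₀ = 8.27 − 6.746 = 1.524 mg/L.
D(0.919) = [0.306×11.79/(1.30−0.306)](e^(−0.306×0.919) − e^(−1.30×0.919)) + 1.524 e^(−1.30×0.919)
= 3.628 × (0.7549 − 0.3028) + 1.524 × 0.3028 = 2.102 mg/L.
DO = 8.27 − 2.102 = 6.168 mg/L.

DO ≈ 6.17 mg/L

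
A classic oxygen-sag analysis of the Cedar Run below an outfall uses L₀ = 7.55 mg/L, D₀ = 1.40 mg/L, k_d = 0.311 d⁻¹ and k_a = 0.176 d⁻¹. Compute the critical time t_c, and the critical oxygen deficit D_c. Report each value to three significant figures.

t_c ≈ 3.64 d; D_c ≈ 4.30 mg/L

With k_a/k_d = 0.5659 and 1 − D₀(k_a−k_d)/(k_d L₀) = 1.080,
t_c = ln(0.5659 × 1.080) / (0.176 − 0.311) = ln(0.6115) / -0.1350 = -0.4919/-0.1350 = 3.644 d.
L(t_c) = L₀ e^(−k_d t_c) = 7.55 × 0.3220 = 2.431 mg/L, and at the critical point k_a D_c = k_d L, so D_c = (0.311/0.176) × 2.431 = 4.296 mg/L.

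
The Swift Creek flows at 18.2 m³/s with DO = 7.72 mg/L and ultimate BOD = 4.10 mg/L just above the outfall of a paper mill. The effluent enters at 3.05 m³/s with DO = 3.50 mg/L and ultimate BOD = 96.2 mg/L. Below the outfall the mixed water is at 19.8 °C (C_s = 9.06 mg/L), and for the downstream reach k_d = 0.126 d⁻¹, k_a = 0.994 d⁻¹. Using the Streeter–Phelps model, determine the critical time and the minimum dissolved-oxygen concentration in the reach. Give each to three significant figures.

t_c ≈ 0.667 d; minimum DO ≈ 7.04 mg/L

Mixed DO = (18.2×7.72 + 3.05×3.50)/(18.2+3.05) = 151.2/21.25 = 7.114 mg/L.
Mixed L₀ = (18.2×4.10 + 3.05×96.2)/(21.25) = 368.0/21.25 = 17.32 mg/L.
Initial deficit D₀ = C_s − DO₀ = 9.06 − 7.114 = 1.946 mg/L.
t_c = (1/0.8680) ln[(0.994/0.126)(1 − 1.946×0.8680/(0.126×17.32))] = 1.152 × ln(1.783) = 0.6665 d.
D_c = (0.126/0.994) × 17.32 × e^(−0.126×0.6665) = 0.1268 × 17.32 × 0.9194 = 2.019 mg/L.
Minimum DO = 9.06 − 2.019 = 7.041 mg/L.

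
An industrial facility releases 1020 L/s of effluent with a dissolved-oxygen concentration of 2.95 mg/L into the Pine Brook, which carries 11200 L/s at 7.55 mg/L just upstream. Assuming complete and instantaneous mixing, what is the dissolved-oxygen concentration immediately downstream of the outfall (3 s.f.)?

Flow-weighted mixing: C = (Q_r C_r + Q_w C_w)/(Q_r + Q_w)
= (11200×7.55 + 1020×2.95)/(11200 + 1020) = 87570/12220 = 7.166 mg/L.

7.17 mg/L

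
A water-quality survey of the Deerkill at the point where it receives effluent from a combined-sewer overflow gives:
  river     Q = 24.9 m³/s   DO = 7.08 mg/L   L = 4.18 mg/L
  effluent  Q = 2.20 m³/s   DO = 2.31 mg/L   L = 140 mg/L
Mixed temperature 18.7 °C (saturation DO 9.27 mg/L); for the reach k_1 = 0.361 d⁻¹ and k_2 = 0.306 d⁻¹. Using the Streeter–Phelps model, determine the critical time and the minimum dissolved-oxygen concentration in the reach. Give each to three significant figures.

Mixed DO = (24.9×7.08 + 2.20×2.31)/(24.9+2.20) = 181.4/27.10 = 6.693 mg/L.
Mixed L₀ = (24.9×4.18 + 2.20×140)/(27.10) = 412.1/27.10 = 15.21 mg/L.
Initial deficit D₀ = C_s − DO₀ = 9.27 − 6.693 = 2.577 mg/L.
t_c = (1/-0.05500) ln[(0.306/0.361)(1 − 2.577×-0.05500/(0.361×15.21))] = -18.18 × ln(0.8695) = 2.542 d.
D_c = (0.361/0.306) × 15.21 × e^(−0.361×2.542) = 1.180 × 15.21 × 0.3995 = 7.166 mg/L.
Minimum DO = 9.27 − 7.166 = 2.104 mg/L.

t_c ≈ 2.54 d; minimum DO ≈ 2.10 mg/L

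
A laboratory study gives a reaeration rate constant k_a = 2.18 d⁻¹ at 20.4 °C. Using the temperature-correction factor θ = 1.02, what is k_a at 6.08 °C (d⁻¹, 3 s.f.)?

k_a(T₂) = k_a(T₁) · θ^(T₂−T₁) = 2.18 × 1.02^(6.08−20.4)
= 2.18 × 1.02^-14.3 = 2.18 × 0.7531 = 1.642 d⁻¹.

k_a ≈ 1.64 d⁻¹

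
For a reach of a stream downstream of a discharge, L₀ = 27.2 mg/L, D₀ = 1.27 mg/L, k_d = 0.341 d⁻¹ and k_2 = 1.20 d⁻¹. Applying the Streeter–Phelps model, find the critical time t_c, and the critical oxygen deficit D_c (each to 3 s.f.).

t_c ≈ 1.32 d; D_c ≈ 4.93 mg/L

With k_2/k_d = 3.519 and 1 − D₀(k_2−k_d)/(k_d L₀) = 0.8824,
t_c = ln(3.519 × 0.8824) / (1.20 − 0.341) = ln(3.105) / 0.8590 = 1.133/0.8590 = 1.319 d.
D_c = (k_d/k_2) L₀ e^(−k_d t_c) = (0.341/1.20) × 27.2 × e^(−0.341×1.319) = 0.2842 × 27.2 × 0.6378 = 4.929 mg/L.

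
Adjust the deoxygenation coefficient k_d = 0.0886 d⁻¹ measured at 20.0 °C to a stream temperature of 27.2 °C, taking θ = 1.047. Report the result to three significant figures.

k_d(T₂) = k_d(T₁) · θ^(T₂−T₁) = 0.0886 × 1.047^(27.2−20.0)
= 0.0886 × 1.047^7.20 = 0.0886 × 1.392 = 0.1233 d⁻¹.

k_d ≈ 0.123 d⁻¹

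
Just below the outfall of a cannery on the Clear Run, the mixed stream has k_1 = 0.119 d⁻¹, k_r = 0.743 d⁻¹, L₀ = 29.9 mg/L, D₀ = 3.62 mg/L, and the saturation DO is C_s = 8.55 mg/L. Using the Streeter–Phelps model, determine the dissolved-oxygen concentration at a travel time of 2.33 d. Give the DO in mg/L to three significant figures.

DO ≈ 4.60 mg/L

k_1 L₀/(k_r−k_1) = 0.119×29.9/(0.743−0.119) = 3.558/0.6240 = 5.702 mg/L.
e^(−k_1 t) = e^(−0.119×2.330) = 0.7578; e^(−k_r t) = e^(−0.743×2.330) = 0.1771.
D = 5.702 × (0.7578 − 0.1771) + 3.62 × 0.1771 = 3.312 + 0.6410 = 3.953 mg/L.
DO = C_s − D = 8.55 − 3.953 = 4.597 mg/L.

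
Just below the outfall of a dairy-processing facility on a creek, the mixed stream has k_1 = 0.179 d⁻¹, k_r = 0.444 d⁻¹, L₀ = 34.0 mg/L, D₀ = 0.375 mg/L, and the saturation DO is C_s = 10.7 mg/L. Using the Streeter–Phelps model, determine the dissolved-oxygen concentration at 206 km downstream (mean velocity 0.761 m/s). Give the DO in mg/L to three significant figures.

DO ≈ 3.21 mg/L

Travel time t = x/v = 206 km / (0.761 m/s) = 206000 m / 0.761 m/s = 270700 s = 3.133 d.
k_1 L₀/(k_r−k_1) = 0.179×34.0/(0.444−0.179) = 6.086/0.2650 = 22.97 mg/L.
e^(−k_1 t) = e^(−0.179×3.133) = 0.5707; e^(−k_r t) = e^(−0.444×3.133) = 0.2488.
D = 22.97 × (0.5707 − 0.2488) + 0.375 × 0.2488 = 7.394 + 0.09330 = 7.487 mg/L.
DO = C_s − D = 10.7 − 7.487 = 3.213 mg/L.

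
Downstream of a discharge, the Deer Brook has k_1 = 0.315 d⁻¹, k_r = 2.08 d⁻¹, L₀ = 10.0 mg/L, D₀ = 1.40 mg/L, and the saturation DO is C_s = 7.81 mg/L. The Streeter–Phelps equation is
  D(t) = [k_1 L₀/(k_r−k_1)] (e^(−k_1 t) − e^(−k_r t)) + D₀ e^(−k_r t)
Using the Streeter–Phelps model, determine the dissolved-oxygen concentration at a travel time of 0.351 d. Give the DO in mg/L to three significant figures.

k_1 L₀/(k_r−k_1) = 0.315×10.0/(2.08−0.315) = 3.150/1.765 = 1.785 mg/L.
e^(−k_1 t) = e^(−0.315×0.3510) = 0.8953; e^(−k_r t) = e^(−2.08×0.3510) = 0.4819.
D = 1.785 × (0.8953 − 0.4819) + 1.40 × 0.4819 = 0.7379 + 0.6746 = 1.413 mg/L.
DO = C_s − D = 7.81 − 1.413 = 6.397 mg/L.

DO ≈ 6.40 mg/L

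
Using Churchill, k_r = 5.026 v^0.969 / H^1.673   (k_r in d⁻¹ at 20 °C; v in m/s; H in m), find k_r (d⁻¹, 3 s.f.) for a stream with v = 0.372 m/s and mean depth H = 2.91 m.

k_r = 5.026 × 0.372^0.969 / 2.91^1.673 = 5.026 × 0.3836 / 5.972 = 0.3228 d⁻¹.

k_r ≈ 0.323 d⁻¹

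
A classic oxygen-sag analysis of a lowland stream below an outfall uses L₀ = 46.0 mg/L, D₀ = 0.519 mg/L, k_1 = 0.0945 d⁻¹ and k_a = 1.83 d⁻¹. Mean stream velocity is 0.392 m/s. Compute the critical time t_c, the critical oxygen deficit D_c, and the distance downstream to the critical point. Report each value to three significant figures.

At the critical point dD/dt = 0, so k_1 L₀ e^(−k_1 t) = k_a D. Substituting D(t) from the Streeter–Phelps equation and solving for t gives
t_c = ln[(k_a/k_1)(1 − D₀(k_a−k_1)/(k_1 L₀))] / (k_a−k_1).
Here k_a−k_1 = 1.736 d⁻¹ and 1 − D₀(k_a−k_1)/(k_1 L₀) = 1 − 0.519×1.736/(0.0945×46.0) = 0.7928, so
t_c = ln(19.37 × 0.7928) / 1.736 = 2.731 / 1.736 = 1.574 d.
L(t_c) = L₀ e^(−k_1 t_c) = 46.0 × 0.8618 = 39.64 mg/L, and at the critical point k_a D_c = k_1 L, so D_c = (0.0945/1.83) × 39.64 = 2.047 mg/L.
x_c = v t_c = 0.392 m/s × 1.574 d × 86400 s/d = 53300 m ≈ 53.3 km.

t_c ≈ 1.57 d; D_c ≈ 2.05 mg/L; x_c ≈ 53.3 km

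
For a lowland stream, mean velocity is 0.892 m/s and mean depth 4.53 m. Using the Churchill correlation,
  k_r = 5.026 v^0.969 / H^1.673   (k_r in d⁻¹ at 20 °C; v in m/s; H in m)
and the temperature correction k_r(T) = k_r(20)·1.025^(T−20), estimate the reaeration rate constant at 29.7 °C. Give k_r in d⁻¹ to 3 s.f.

k_r ≈ 0.457 d⁻¹

k_r(20) = 5.026 × 0.892^0.969 / 4.53^1.673 = 5.026 × 0.8952 / 12.52 = 0.3593 d⁻¹.
k_r(29.7) = 0.3593 × 1.025^(29.7−20) = 0.3593 × 1.271 = 0.4566 d⁻¹.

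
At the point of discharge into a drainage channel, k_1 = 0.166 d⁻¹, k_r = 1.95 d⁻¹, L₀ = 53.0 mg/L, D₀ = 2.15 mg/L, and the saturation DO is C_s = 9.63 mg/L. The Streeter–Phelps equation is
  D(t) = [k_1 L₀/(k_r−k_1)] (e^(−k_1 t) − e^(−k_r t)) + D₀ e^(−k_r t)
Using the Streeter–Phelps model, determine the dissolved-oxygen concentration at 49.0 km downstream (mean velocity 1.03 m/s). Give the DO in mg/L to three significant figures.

Travel time t = x/v = 49.0 km / (1.03 m/s) = 49000 m / 1.03 m/s = 47570 s = 0.5506 d.
k_1 L₀/(k_r−k_1) = 0.166×53.0/(1.95−0.166) = 8.798/1.784 = 4.932 mg/L.
e^(−k_1 t) = e^(−0.166×0.5506) = 0.9127; e^(−k_r t) = e^(−1.95×0.5506) = 0.3417.
D = 4.932 × (0.9127 − 0.3417) + 2.15 × 0.3417 = 2.815 + 0.7348 = 3.550 mg/L.
DO = C_s − D = 9.63 − 3.550 = 6.080 mg/L.

DO ≈ 6.08 mg/L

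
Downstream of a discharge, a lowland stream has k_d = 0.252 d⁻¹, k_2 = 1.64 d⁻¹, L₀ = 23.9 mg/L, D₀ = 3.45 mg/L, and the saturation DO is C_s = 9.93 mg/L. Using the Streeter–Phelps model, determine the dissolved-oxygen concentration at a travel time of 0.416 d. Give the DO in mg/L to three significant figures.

DO ≈ 6.47 mg/L

k_d L₀/(k_2−k_d) = 0.252×23.9/(1.64−0.252) = 6.023/1.388 = 4.339 mg/L.
e^(−k_d t) = e^(−0.252×0.4160) = 0.9005; e^(−k_2 t) = e^(−1.64×0.4160) = 0.5055.
D = 4.339 × (0.9005 − 0.5055) + 3.45 × 0.5055 = 1.714 + 1.744 = 3.458 mg/L.
DO = C_s − D = 9.93 − 3.458 = 6.472 mg/L.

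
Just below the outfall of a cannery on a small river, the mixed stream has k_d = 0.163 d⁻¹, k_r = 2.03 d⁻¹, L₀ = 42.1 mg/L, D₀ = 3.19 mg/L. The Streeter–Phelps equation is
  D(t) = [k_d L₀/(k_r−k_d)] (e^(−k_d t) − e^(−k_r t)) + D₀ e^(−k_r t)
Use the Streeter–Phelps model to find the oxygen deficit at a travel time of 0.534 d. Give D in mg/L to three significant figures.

k_d L₀/(k_r−k_d) = 0.163×42.1/(2.03−0.163) = 6.862/1.867 = 3.676 mg/L.
e^(−k_d t) = e^(−0.163×0.5340) = 0.9166; e^(−k_r t) = e^(−2.03×0.5340) = 0.3382.
D = 3.676 × (0.9166 − 0.3382) + 3.19 × 0.3382 = 2.126 + 1.079 = 3.205 mg/L.

D ≈ 3.20 mg/L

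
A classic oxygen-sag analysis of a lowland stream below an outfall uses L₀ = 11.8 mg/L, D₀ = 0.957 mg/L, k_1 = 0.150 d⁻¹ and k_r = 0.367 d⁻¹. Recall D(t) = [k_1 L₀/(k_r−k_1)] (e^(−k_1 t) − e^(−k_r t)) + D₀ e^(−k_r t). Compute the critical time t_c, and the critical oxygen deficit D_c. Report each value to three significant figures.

With k_r/k_1 = 2.447 and 1 − D₀(k_r−k_1)/(k_1 L₀) = 0.8827,
t_c = ln(2.447 × 0.8827) / (0.367 − 0.150) = ln(2.160) / 0.2170 = 0.7699/0.2170 = 3.548 d.
D_c = (k_1/k_r) L₀ e^(−k_1 t_c) = (0.150/0.367) × 11.8 × e^(−0.150×3.548) = 0.4087 × 11.8 × 0.5873 = 2.833 mg/L.

t_c ≈ 3.55 d; D_c ≈ 2.83 mg/L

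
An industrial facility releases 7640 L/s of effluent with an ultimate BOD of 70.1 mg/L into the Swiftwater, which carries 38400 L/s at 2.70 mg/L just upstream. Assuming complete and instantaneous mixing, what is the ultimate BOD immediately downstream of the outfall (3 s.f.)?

Flow-weighted mixing: C = (Q_r C_r + Q_w C_w)/(Q_r + Q_w)
= (38400×2.70 + 7640×70.1)/(38400 + 7640) = 639200/46040 = 13.88 mg/L.

13.9 mg/L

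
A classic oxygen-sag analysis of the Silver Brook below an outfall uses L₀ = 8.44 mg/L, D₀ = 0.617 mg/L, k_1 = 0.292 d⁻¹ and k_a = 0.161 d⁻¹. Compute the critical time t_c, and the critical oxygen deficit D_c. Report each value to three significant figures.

At the critical point dD/dt = 0, so k_1 L₀ e^(−k_1 t) = k_a D. Substituting D(t) from the Streeter–Phelps equation and solving for t gives
t_c = ln[(k_a/k_1)(1 − D₀(k_a−k_1)/(k_1 L₀))] / (k_a−k_1).
Here k_a−k_1 = -0.1310 d⁻¹ and 1 − D₀(k_a−k_1)/(k_1 L₀) = 1 − 0.617×-0.1310/(0.292×8.44) = 1.033, so
t_c = ln(0.5514 × 1.033) / -0.1310 = -0.5631 / -0.1310 = 4.298 d.
L(t_c) = L₀ e^(−k_1 t_c) = 8.44 × 0.2850 = 2.406 mg/L, and at the critical point k_a D_c = k_1 L, so D_c = (0.292/0.161) × 2.406 = 4.363 mg/L.

t_c ≈ 4.30 d; D_c ≈ 4.36 mg/L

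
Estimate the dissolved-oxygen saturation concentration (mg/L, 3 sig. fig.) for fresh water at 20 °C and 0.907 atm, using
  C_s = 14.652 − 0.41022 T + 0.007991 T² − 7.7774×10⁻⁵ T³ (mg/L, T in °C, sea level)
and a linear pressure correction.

C_s ≈ 8.18 mg/L

At sea level: C_s = 14.652 − 0.41022×20 + 0.007991×20² − 7.7774×10⁻⁵×20³ = 9.022 mg/L.
Pressure correction: C_s' = 9.022 × 0.907 = 8.183 mg/L.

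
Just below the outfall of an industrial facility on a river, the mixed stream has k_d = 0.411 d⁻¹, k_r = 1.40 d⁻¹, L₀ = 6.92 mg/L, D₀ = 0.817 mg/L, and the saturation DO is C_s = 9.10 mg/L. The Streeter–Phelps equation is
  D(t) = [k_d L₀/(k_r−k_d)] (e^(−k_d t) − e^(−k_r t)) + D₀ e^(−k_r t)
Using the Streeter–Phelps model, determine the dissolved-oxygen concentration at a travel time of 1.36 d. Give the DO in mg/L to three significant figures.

DO ≈ 7.76 mg/L

k_d L₀/(k_r−k_d) = 0.411×6.92/(1.40−0.411) = 2.844/0.9890 = 2.876 mg/L.
e^(−k_d t) = e^(−0.411×1.360) = 0.5718; e^(−k_r t) = e^(−1.40×1.360) = 0.1490.
D = 2.876 × (0.5718 − 0.1490) + 0.817 × 0.1490 = 1.216 + 0.1217 = 1.338 mg/L.
DO = C_s − D = 9.10 − 1.338 = 7.762 mg/L.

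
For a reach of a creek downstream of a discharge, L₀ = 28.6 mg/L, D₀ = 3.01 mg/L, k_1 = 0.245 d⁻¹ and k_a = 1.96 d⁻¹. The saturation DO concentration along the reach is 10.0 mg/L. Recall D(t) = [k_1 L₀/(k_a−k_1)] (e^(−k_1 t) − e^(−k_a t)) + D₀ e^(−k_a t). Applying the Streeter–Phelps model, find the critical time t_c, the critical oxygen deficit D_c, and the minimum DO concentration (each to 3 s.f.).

t_c ≈ 0.434 d; D_c ≈ 3.21 mg/L; min DO ≈ 6.79 mg/L

t_c = [1/(k_a−k_1)] ln[(k_a/k_1)(1 − D₀(k_a−k_1)/(k_1 L₀))]
= [1/(1.96−0.245)] ln[(1.96/0.245)(1 − 3.01×1.715/(0.245×28.6))]
= (1/1.715) ln[8.000 × 0.2633] = 0.5831 × ln(2.106) = 0.5831 × 0.7449 = 0.4344 d.
L(t_c) = L₀ e^(−k_1 t_c) = 28.6 × 0.8990 = 25.71 mg/L, and at the critical point k_a D_c = k_1 L, so D_c = (0.245/1.96) × 25.71 = 3.214 mg/L.
Minimum DO = C_s − D_c = 10.0 − 3.214 = 6.786 mg/L.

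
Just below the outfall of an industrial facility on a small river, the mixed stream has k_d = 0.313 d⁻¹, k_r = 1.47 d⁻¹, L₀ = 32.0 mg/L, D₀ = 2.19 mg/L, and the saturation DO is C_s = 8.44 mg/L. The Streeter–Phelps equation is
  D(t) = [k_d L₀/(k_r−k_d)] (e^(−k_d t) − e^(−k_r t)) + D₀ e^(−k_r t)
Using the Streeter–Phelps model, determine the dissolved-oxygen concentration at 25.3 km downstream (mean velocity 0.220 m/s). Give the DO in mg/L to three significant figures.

Travel time t = x/v = 25.3 km / (0.220 m/s) = 25300 m / 0.220 m/s = 115000 s = 1.331 d.
k_d L₀/(k_r−k_d) = 0.313×32.0/(1.47−0.313) = 10.02/1.157 = 8.657 mg/L.
e^(−k_d t) = e^(−0.313×1.331) = 0.6593; e^(−k_r t) = e^(−1.47×1.331) = 0.1413.
D = 8.657 × (0.6593 − 0.1413) + 2.19 × 0.1413 = 4.484 + 0.3095 = 4.793 mg/L.
DO = C_s − D = 8.44 − 4.793 = 3.647 mg/L.

DO ≈ 3.65 mg/L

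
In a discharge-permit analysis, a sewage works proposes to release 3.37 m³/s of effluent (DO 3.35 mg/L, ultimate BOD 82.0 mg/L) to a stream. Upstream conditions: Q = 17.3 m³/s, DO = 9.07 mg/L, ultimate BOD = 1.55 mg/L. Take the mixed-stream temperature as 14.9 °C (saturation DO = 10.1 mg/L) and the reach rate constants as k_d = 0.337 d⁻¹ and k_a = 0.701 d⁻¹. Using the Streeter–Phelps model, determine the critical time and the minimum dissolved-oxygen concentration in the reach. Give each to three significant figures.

Mixed DO = (17.3×9.07 + 3.37×3.35)/(17.3+3.37) = 168.2/20.67 = 8.137 mg/L.
Mixed L₀ = (17.3×1.55 + 3.37×82.0)/(20.67) = 303.2/20.67 = 14.67 mg/L.
Initial deficit D₀ = C_s − DO₀ = 10.1 − 8.137 = 1.963 mg/L.
t_c = (1/0.3640) ln[(0.701/0.337)(1 − 1.963×0.3640/(0.337×14.67))] = 2.747 × ln(1.779) = 1.583 d.
D_c = (0.337/0.701) × 14.67 × e^(−0.337×1.583) = 0.4807 × 14.67 × 0.5865 = 4.135 mg/L.
Minimum DO = 10.1 − 4.135 = 5.965 mg/L.

t_c ≈ 1.58 d; minimum DO ≈ 5.96 mg/L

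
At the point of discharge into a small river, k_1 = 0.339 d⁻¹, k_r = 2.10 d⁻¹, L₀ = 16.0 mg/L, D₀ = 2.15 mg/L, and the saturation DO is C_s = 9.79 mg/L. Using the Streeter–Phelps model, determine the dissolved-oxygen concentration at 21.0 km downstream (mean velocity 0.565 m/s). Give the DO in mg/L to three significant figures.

Travel time t = x/v = 21.0 km / (0.565 m/s) = 21000 m / 0.565 m/s = 37170 s = 0.4302 d.
k_1 L₀/(k_r−k_1) = 0.339×16.0/(2.10−0.339) = 5.424/1.761 = 3.080 mg/L.
e^(−k_1 t) = e^(−0.339×0.4302) = 0.8643; e^(−k_r t) = e^(−2.10×0.4302) = 0.4052.
D = 3.080 × (0.8643 − 0.4052) + 2.15 × 0.4052 = 1.414 + 0.8712 = 2.285 mg/L.
DO = C_s − D = 9.79 − 2.285 = 7.505 mg/L.

DO ≈ 7.50 mg/L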